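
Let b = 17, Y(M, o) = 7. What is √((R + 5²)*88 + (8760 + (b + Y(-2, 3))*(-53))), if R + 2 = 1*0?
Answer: 2*√2378 ≈ 97.530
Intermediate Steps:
R = -2 (R = -2 + 1*0 = -2 + 0 = -2)
√((R + 5²)*88 + (8760 + (b + Y(-2, 3))*(-53))) = √((-2 + 5²)*88 + (8760 + (17 + 7)*(-53))) = √((-2 + 25)*88 + (8760 + 24*(-53))) = √(23*88 + (8760 - 1272)) = √(2024 + 7488) = √9512 = 2*√2378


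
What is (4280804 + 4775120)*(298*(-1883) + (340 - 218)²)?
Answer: -4946798485000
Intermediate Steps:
(4280804 + 4775120)*(298*(-1883) + (340 - 218)²) = 9055924*(-561134 + 122²) = 9055924*(-561134 + 14884) = 9055924*(-546250) = -4946798485000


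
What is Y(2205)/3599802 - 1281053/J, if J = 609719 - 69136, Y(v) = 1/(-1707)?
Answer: -7871893918161325/3321807942114162 ≈ -2.3698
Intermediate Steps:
Y(v) = -1/1707
J = 540583
Y(2205)/3599802 - 1281053/J = -1/1707/3599802 - 1281053/540583 = -1/1707*1/3599802 - 1281053*1/540583 = -1/6144862014 - 1281053/540583 = -7871893918161325/3321807942114162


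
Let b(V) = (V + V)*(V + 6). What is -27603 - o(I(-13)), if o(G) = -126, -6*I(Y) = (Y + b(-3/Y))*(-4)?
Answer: -27477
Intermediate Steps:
b(V) = 2*V*(6 + V) (b(V) = (2*V)*(6 + V) = 2*V*(6 + V))
I(Y) = 2*Y/3 - 4*(6 - 3/Y)/Y (I(Y) = -(Y + 2*(-3/Y)*(6 - 3/Y))*(-4)/6 = -(Y - 6*(6 - 3/Y)/Y)*(-4)/6 = -(-4*Y + 24*(6 - 3/Y)/Y)/6 = 2*Y/3 - 4*(6 - 3/Y)/Y)
-27603 - o(I(-13)) = -27603 - 1*(-126) = -27603 + 126 = -27477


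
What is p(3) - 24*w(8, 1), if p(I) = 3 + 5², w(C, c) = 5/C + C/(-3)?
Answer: 77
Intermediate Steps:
w(C, c) = 5/C - C/3 (w(C, c) = 5/C + C*(-⅓) = 5/C - C/3)
p(I) = 28 (p(I) = 3 + 25 = 28)
p(3) - 24*w(8, 1) = 28 - 24*(5/8 - ⅓*8) = 28 - 24*(5*(⅛) - 8/3) = 28 - 24*(5/8 - 8/3) = 28 - 24*(-49/24) = 28 + 49 = 77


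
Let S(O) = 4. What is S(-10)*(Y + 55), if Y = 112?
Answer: 668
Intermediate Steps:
S(-10)*(Y + 55) = 4*(112 + 55) = 4*167 = 668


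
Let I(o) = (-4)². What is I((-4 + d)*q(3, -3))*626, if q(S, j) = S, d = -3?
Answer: 10016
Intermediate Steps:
I(o) = 16
I((-4 + d)*q(3, -3))*626 = 16*626 = 10016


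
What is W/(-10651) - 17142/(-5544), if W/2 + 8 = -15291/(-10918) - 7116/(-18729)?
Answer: 115273253574439/37267158090932 ≈ 3.0932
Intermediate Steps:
W = -423929383/34080537 (W = -16 + 2*(-15291/(-10918) - 7116/(-18729)) = -16 + 2*(-15291*(-1/10918) - 7116*(-1/18729)) = -16 + 2*(15291/10918 + 2372/6243) = -16 + 2*(121359209/68161074) = -16 + 121359209/34080537 = -423929383/34080537 ≈ -12.439)
W/(-10651) - 17142/(-5544) = -423929383/34080537/(-10651) - 17142/(-5544) = -423929383/34080537*(-1/10651) - 17142*(-1/5544) = 423929383/362991799587 + 2857/924 = 115273253574439/37267158090932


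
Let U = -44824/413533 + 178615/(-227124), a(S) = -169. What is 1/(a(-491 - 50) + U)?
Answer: -93923269092/15957076279519 ≈ -0.0058860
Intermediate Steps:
U = -84043802971/93923269092 (U = -44824*1/413533 + 178615*(-1/227124) = -44824/413533 - 178615/227124 = -84043802971/93923269092 ≈ -0.89481)
1/(a(-491 - 50) + U) = 1/(-169 - 84043802971/93923269092) = 1/(-15957076279519/93923269092) = -93923269092/15957076279519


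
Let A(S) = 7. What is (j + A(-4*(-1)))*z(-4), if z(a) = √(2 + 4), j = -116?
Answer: -109*√6 ≈ -266.99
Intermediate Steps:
z(a) = √6
(j + A(-4*(-1)))*z(-4) = (-116 + 7)*√6 = -109*√6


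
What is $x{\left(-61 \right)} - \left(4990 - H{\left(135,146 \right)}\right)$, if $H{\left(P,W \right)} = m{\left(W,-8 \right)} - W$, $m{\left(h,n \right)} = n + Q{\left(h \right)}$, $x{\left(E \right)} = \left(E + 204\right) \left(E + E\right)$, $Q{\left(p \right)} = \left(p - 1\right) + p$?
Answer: $-22299$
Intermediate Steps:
$Q{\left(p \right)} = -1 + 2 p$ ($Q{\left(p \right)} = \left(-1 + p\right) + p = -1 + 2 p$)
$x{\left(E \right)} = 2 E \left(204 + E\right)$ ($x{\left(E \right)} = \left(204 + E\right) 2 E = 2 E \left(204 + E\right)$)
$m{\left(h,n \right)} = -1 + n + 2 h$ ($m{\left(h,n \right)} = n + \left(-1 + 2 h\right) = -1 + n + 2 h$)
$H{\left(P,W \right)} = -9 + W$ ($H{\left(P,W \right)} = \left(-1 - 8 + 2 W\right) - W = \left(-9 + 2 W\right) - W = -9 + W$)
$x{\left(-61 \right)} - \left(4990 - H{\left(135,146 \right)}\right) = 2 \left(-61\right) \left(204 - 61\right) - \left(4990 - \left(-9 + 146\right)\right) = 2 \left(-61\right) 143 - \left(4990 - 137\right) = -17446 - \left(4990 - 137\right) = -17446 - 4853 = -22299$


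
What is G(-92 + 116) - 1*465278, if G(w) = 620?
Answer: -464658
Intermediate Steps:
G(-92 + 116) - 1*465278 = 620 - 1*465278 = 620 - 465278 = -464658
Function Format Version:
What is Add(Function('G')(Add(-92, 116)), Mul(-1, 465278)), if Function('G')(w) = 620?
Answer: -464658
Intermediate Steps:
Add(Function('G')(Add(-92, 116)), Mul(-1, 465278)) = Add(620, Mul(-1, 465278)) = Add(620, -465278) = -464658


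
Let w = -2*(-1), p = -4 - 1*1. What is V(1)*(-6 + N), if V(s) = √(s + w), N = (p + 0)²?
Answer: 19*√3 ≈ 32.909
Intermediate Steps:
p = -5 (p = -4 - 1 = -5)
N = 25 (N = (-5 + 0)² = (-5)² = 25)
w = 2
V(s) = √(2 + s) (V(s) = √(s + 2) = √(2 + s))
V(1)*(-6 + N) = √(2 + 1)*(-6 + 25) = √3*19 = 19*√3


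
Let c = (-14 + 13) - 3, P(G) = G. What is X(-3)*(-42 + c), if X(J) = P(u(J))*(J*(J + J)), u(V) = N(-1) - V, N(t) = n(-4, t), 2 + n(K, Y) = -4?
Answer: 2484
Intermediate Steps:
n(K, Y) = -6 (n(K, Y) = -2 - 4 = -6)
N(t) = -6
u(V) = -6 - V
c = -4 (c = -1 - 3 = -4)
X(J) = 2*J²*(-6 - J) (X(J) = (-6 - J)*(J*(J + J)) = (-6 - J)*(J*(2*J)) = (-6 - J)*(2*J²) = 2*J²*(-6 - J))
X(-3)*(-42 + c) = (2*(-3)²*(-6 - 1*(-3)))*(-42 - 4) = (2*9*(-6 + 3))*(-46) = (2*9*(-3))*(-46) = -54*(-46) = 2484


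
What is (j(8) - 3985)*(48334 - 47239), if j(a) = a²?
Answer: -4293495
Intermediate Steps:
(j(8) - 3985)*(48334 - 47239) = (8² - 3985)*(48334 - 47239) = (64 - 3985)*1095 = -3921*1095 = -4293495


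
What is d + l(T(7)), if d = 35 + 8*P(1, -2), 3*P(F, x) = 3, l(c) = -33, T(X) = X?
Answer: 10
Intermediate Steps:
P(F, x) = 1 (P(F, x) = (⅓)*3 = 1)
d = 43 (d = 35 + 8*1 = 35 + 8 = 43)
d + l(T(7)) = 43 - 33 = 10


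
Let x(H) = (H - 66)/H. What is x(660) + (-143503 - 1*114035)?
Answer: -2575371/10 ≈ -2.5754e+5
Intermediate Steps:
x(H) = (-66 + H)/H
x(660) + (-143503 - 1*114035) = (-66 + 660)/660 + (-143503 - 1*114035) = (1/660)*594 + (-143503 - 114035) = 9/10 - 257538 = -2575371/10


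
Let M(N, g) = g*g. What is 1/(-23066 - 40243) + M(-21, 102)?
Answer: 658666835/63309 ≈ 10404.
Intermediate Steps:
M(N, g) = g²
1/(-23066 - 40243) + M(-21, 102) = 1/(-23066 - 40243) + 102² = 1/(-63309) + 10404 = -1/63309 + 10404 = 658666835/63309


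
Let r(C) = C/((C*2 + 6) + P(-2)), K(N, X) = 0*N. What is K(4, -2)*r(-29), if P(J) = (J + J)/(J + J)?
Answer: 0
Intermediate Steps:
P(J) = 1 (P(J) = (2*J)/((2*J)) = (2*J)*(1/(2*J)) = 1)
K(N, X) = 0
r(C) = C/(7 + 2*C) (r(C) = C/((C*2 + 6) + 1) = C/((2*C + 6) + 1) = C/((6 + 2*C) + 1) = C/(7 + 2*C))
K(4, -2)*r(-29) = 0*(-29/(7 + 2*(-29))) = 0*(-29/(7 - 58)) = 0*(-29/(-51)) = 0*(-29*(-1/51)) = 0*(29/51) = 0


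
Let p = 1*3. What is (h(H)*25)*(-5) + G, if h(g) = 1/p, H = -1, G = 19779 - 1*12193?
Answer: 22633/3 ≈ 7544.3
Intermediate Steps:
G = 7586 (G = 19779 - 12193 = 7586)
p = 3
h(g) = ⅓ (h(g) = 1/3 = ⅓)
(h(H)*25)*(-5) + G = ((⅓)*25)*(-5) + 7586 = (25/3)*(-5) + 7586 = -125/3 + 7586 = 22633/3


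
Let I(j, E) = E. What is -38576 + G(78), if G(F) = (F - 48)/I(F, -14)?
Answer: -270047/7 ≈ -38578.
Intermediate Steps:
G(F) = 24/7 - F/14 (G(F) = (F - 48)/(-14) = (-48 + F)*(-1/14) = 24/7 - F/14)
-38576 + G(78) = -38576 + (24/7 - 1/14*78) = -38576 + (24/7 - 39/7) = -38576 - 15/7 = -270047/7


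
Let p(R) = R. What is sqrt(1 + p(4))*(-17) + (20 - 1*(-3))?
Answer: 23 - 17*sqrt(5) ≈ -15.013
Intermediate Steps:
sqrt(1 + p(4))*(-17) + (20 - 1*(-3)) = sqrt(1 + 4)*(-17) + (20 - 1*(-3)) = sqrt(5)*(-17) + (20 + 3) = -17*sqrt(5) + 23 = 23 - 17*sqrt(5)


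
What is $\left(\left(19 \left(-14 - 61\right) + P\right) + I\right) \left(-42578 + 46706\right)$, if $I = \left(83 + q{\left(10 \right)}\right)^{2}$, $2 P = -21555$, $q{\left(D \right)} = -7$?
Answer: $-26528592$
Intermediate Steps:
$P = - \frac{21555}{2}$ ($P = \frac{1}{2} \left(-21555\right) = - \frac{21555}{2} \approx -10778.0$)
$I = 5776$ ($I = \left(83 - 7\right)^{2} = 76^{2} = 5776$)
$\left(\left(19 \left(-14 - 61\right) + P\right) + I\right) \left(-42578 + 46706\right) = \left(\left(19 \left(-14 - 61\right) - \frac{21555}{2}\right) + 5776\right) \left(-42578 + 46706\right) = \left(\left(19 \left(-75\right) - \frac{21555}{2}\right) + 5776\right) 4128 = \left(\left(-1425 - \frac{21555}{2}\right) + 5776\right) 4128 = \left(- \frac{24405}{2} + 5776\right) 4128 = \left(- \frac{12853}{2}\right) 4128 = -26528592$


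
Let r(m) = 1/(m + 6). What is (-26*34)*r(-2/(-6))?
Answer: -2652/19 ≈ -139.58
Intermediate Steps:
r(m) = 1/(6 + m)
(-26*34)*r(-2/(-6)) = (-26*34)/(6 - 2/(-6)) = -884/(6 - 2*(-⅙)) = -884/(6 + ⅓) = -884/19/3 = -884*3/19 = -2652/19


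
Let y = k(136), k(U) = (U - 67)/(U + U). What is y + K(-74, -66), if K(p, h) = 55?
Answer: 15029/272 ≈ 55.254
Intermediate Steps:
k(U) = (-67 + U)/(2*U) (k(U) = (-67 + U)/((2*U)) = (-67 + U)*(1/(2*U)) = (-67 + U)/(2*U))
y = 69/272 (y = (½)*(-67 + 136)/136 = (½)*(1/136)*69 = 69/272 ≈ 0.25368)
y + K(-74, -66) = 69/272 + 55 = 15029/272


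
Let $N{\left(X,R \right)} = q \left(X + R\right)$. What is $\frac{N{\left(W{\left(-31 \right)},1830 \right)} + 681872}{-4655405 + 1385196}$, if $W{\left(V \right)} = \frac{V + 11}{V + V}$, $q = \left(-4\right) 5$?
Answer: $- \frac{20003232}{101376479} \approx -0.19732$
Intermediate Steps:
$q = -20$
$W{\left(V \right)} = \frac{11 + V}{2 V}$
$N{\left(X,R \right)} = - 20 R - 20 X$ ($N{\left(X,R \right)} = - 20 \left(X + R\right) = - 20 \left(R + X\right) = - 20 R - 20 X$)
$\frac{N{\left(W{\left(-31 \right)},1830 \right)} + 681872}{-4655405 + 1385196} = \frac{\left(\left(-20\right) 1830 - 20 \frac{11 - 31}{2 \left(-31\right)}\right) + 681872}{-4655405 + 1385196} = \frac{\left(-36600 - 20 \cdot \frac{1}{2} \left(- \frac{1}{31}\right) \left(-20\right)\right) + 681872}{-3270209} = \left(\left(-36600 - \frac{200}{31}\right) + 681872\right) \left(- \frac{1}{3270209}\right) = \left(- \frac{1134800}{31} + 681872\right) \left(- \frac{1}{3270209}\right) = \frac{20003232}{31} \left(- \frac{1}{3270209}\right) = - \frac{20003232}{101376479}$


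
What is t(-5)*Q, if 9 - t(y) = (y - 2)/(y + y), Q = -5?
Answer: -83/2 ≈ -41.500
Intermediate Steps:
t(y) = 9 - (-2 + y)/(2*y) (t(y) = 9 - (y - 2)/(y + y) = 9 - (-2 + y)/(2*y))
t(-5)*Q = (17/2 + 1/(-5))*(-5) = (17/2 - ⅕)*(-5) = (83/10)*(-5) = -83/2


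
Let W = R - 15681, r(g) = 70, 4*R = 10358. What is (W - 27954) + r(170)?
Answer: -81951/2 ≈ -40976.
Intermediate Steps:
R = 5179/2 (R = (¼)*10358 = 5179/2 ≈ 2589.5)
W = -26183/2 (W = 5179/2 - 15681 = -26183/2 ≈ -13092.)
(W - 27954) + r(170) = (-26183/2 - 27954) + 70 = -82091/2 + 70 = -81951/2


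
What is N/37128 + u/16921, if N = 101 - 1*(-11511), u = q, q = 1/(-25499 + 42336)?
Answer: 827061449213/2644431376314 ≈ 0.31276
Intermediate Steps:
q = 1/16837 ≈ 5.9393e-5
u = 1/16837 ≈ 5.9393e-5
N = 11612 (N = 101 + 11511 = 11612)
N/37128 + u/16921 = 11612/37128 + (1/16837)/16921 = 11612*(1/37128) + (1/16837)*(1/16921) = 2903/9282 + 1/284898877 = 827061449213/2644431376314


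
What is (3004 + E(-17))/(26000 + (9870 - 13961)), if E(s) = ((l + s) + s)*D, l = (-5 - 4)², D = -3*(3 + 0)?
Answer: 2581/21909 ≈ 0.11781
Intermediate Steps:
D = -9 (D = -3*3 = -9)
l = 81 (l = (-9)² = 81)
E(s) = -729 - 18*s (E(s) = ((81 + s) + s)*(-9) = (81 + 2*s)*(-9) = -729 - 18*s)
(3004 + E(-17))/(26000 + (9870 - 13961)) = (3004 + (-729 - 18*(-17)))/(26000 + (9870 - 13961)) = (3004 + (-729 + 306))/(26000 - 4091) = (3004 - 423)/21909 = 2581*(1/21909) = 2581/21909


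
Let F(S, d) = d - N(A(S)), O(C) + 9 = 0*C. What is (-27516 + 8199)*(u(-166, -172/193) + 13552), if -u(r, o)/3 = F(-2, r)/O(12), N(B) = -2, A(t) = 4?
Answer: -260727988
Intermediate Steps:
O(C) = -9 (O(C) = -9 + 0*C = -9 + 0 = -9)
F(S, d) = 2 + d (F(S, d) = d - 1*(-2) = d + 2 = 2 + d)
u(r, o) = 2/3 + r/3 (u(r, o) = -3*(2 + r)/(-9) = -3*(2 + r)*(-1)/9 = -3*(-2/9 - r/9) = 2/3 + r/3)
(-27516 + 8199)*(u(-166, -172/193) + 13552) = (-27516 + 8199)*((2/3 + (1/3)*(-166)) + 13552) = -19317*((2/3 - 166/3) + 13552) = -19317*(-164/3 + 13552) = -19317*40492/3 = -260727988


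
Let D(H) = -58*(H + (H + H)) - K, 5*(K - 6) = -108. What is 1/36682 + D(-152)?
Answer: 4853688881/183410 ≈ 26464.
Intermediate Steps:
K = -78/5 (K = 6 + (⅕)*(-108) = 6 - 108/5 = -78/5 ≈ -15.600)
D(H) = 78/5 - 174*H (D(H) = -58*(H + (H + H)) - 1*(-78/5) = -58*(H + 2*H) + 78/5 = -174*H + 78/5 = 78/5 - 174*H)
1/36682 + D(-152) = 1/36682 + (78/5 - 174*(-152)) = 1/36682 + (78/5 + 26448) = 1/36682 + 132318/5 = 4853688881/183410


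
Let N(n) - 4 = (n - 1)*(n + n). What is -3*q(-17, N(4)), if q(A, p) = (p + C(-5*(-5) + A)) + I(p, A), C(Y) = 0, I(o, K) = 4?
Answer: -96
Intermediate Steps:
N(n) = 4 + 2*n*(-1 + n) (N(n) = 4 + (n - 1)*(n + n) = 4 + (-1 + n)*(2*n) = 4 + 2*n*(-1 + n))
q(A, p) = 4 + p (q(A, p) = (p + 0) + 4 = p + 4 = 4 + p)
-3*q(-17, N(4)) = -3*(4 + (4 - 2*4 + 2*4²)) = -3*(4 + (4 - 8 + 2*16)) = -3*(4 + (4 - 8 + 32)) = -3*(4 + 28) = -3*32 = -96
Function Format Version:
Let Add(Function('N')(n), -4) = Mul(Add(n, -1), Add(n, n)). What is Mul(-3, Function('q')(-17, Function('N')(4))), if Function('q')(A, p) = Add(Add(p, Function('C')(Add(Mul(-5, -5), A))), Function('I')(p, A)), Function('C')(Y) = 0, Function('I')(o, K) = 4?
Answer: -96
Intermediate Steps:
Function('N')(n) = Add(4, Mul(2, n, Add(-1, n))) (Function('N')(n) = Add(4, Mul(Add(n, -1), Add(n, n))) = Add(4, Mul(Add(-1, n), Mul(2, n))) = Add(4, Mul(2, n, Add(-1, n))))
Function('q')(A, p) = Add(4, p) (Function('q')(A, p) = Add(Add(p, 0), 4) = Add(p, 4) = Add(4, p))
Mul(-3, Function('q')(-17, Function('N')(4))) = Mul(-3, Add(4, Add(4, Mul(-2, 4), Mul(2, Pow(4, 2))))) = Mul(-3, Add(4, Add(4, -8, Mul(2, 16)))) = Mul(-3, Add(4, Add(4, -8, 32))) = Mul(-3, Add(4, 28)) = Mul(-3, 32) = -96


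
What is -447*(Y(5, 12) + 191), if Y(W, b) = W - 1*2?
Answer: -86718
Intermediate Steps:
Y(W, b) = -2 + W (Y(W, b) = W - 2 = -2 + W)
-447*(Y(5, 12) + 191) = -447*((-2 + 5) + 191) = -447*(3 + 191) = -447*194 = -86718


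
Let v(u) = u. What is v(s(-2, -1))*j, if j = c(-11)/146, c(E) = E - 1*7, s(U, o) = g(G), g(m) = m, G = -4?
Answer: 36/73 ≈ 0.49315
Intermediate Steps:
s(U, o) = -4
c(E) = -7 + E (c(E) = E - 7 = -7 + E)
j = -9/73 (j = (-7 - 11)/146 = -18*1/146 = -9/73 ≈ -0.12329)
v(s(-2, -1))*j = -4*(-9/73) = 36/73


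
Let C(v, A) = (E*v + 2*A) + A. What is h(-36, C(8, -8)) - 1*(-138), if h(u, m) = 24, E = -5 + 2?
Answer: 162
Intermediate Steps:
E = -3
C(v, A) = -3*v + 3*A (C(v, A) = (-3*v + 2*A) + A = -3*v + 3*A)
h(-36, C(8, -8)) - 1*(-138) = 24 - 1*(-138) = 24 + 138 = 162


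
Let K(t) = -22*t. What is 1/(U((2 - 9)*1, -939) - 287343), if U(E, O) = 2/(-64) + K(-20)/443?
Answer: -14176/4073360731 ≈ -3.4802e-6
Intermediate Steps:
U(E, O) = 13637/14176 (U(E, O) = 2/(-64) - 22*(-20)/443 = 2*(-1/64) + 440*(1/443) = -1/32 + 440/443 = 13637/14176)
1/(U((2 - 9)*1, -939) - 287343) = 1/(13637/14176 - 287343) = 1/(-4073360731/14176) = -14176/4073360731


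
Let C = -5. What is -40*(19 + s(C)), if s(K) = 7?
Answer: -1040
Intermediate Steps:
-40*(19 + s(C)) = -40*(19 + 7) = -40*26 = -1040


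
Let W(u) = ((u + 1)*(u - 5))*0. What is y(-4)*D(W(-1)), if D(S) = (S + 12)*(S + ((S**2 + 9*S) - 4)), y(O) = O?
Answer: 192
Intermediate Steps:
W(u) = 0 (W(u) = ((1 + u)*(-5 + u))*0 = 0)
D(S) = (12 + S)*(-4 + S**2 + 10*S) (D(S) = (12 + S)*(S + (-4 + S**2 + 9*S)) = (12 + S)*(-4 + S**2 + 10*S))
y(-4)*D(W(-1)) = -4*(-48 + 0**3 + 22*0**2 + 116*0) = -4*(-48 + 0 + 22*0 + 0) = -4*(-48 + 0 + 0 + 0) = -4*(-48) = 192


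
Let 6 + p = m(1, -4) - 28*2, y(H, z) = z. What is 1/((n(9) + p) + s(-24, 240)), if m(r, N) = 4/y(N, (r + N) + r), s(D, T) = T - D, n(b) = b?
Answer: 1/209 ≈ 0.0047847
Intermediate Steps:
m(r, N) = 4/(N + 2*r) (m(r, N) = 4/((r + N) + r) = 4/((N + r) + r) = 4/(N + 2*r))
p = -64 (p = -6 + (4/(-4 + 2*1) - 28*2) = -6 + (4/(-4 + 2) - 56) = -6 + (4/(-2) - 56) = -6 + (4*(-1/2) - 56) = -6 + (-2 - 56) = -6 - 58 = -64)
1/((n(9) + p) + s(-24, 240)) = 1/((9 - 64) + (240 - 1*(-24))) = 1/(-55 + (240 + 24)) = 1/(-55 + 264) = 1/209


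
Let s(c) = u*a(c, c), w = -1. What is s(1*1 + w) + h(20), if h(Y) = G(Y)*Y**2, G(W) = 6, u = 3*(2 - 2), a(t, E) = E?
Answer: 2400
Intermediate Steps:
u = 0 (u = 3*0 = 0)
h(Y) = 6*Y**2
s(c) = 0 (s(c) = 0*c = 0)
s(1*1 + w) + h(20) = 0 + 6*20**2 = 0 + 6*400 = 0 + 2400 = 2400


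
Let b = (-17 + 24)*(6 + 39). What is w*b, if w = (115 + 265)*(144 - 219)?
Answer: -8977500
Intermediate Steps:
b = 315 (b = 7*45 = 315)
w = -28500 (w = 380*(-75) = -28500)
w*b = -28500*315 = -8977500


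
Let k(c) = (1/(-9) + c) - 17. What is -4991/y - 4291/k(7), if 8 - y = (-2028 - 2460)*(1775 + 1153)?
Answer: 72498125941/170831336 ≈ 424.38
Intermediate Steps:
y = 13140872 (y = 8 - (-2028 - 2460)*(1775 + 1153) = 8 - (-4488)*2928 = 8 - 1*(-13140864) = 8 + 13140864 = 13140872)
k(c) = -154/9 + c (k(c) = (-1/9 + c) - 17 = -154/9 + c)
-4991/y - 4291/k(7) = -4991/13140872 - 4291/(-154/9 + 7) = -4991*1/13140872 - 4291/(-91/9) = -4991/13140872 - 4291*(-9/91) = -4991/13140872 + 5517/13 = 72498125941/170831336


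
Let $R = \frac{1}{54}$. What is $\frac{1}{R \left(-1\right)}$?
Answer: $-54$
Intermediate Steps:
$R = \frac{1}{54} \approx 0.018519$
$\frac{1}{R \left(-1\right)} = \frac{1}{\frac{1}{54} \left(-1\right)} = \frac{1}{- \frac{1}{54}} = -54$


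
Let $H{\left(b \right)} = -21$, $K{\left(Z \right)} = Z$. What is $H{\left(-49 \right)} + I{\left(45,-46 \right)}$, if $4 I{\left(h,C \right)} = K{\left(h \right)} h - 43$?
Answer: $\frac{949}{2} \approx 474.5$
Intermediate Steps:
$I{\left(h,C \right)} = - \frac{43}{4} + \frac{h^{2}}{4}$ ($I{\left(h,C \right)} = \frac{h h - 43}{4} = \frac{h^{2} - 43}{4} = \frac{-43 + h^{2}}{4} = - \frac{43}{4} + \frac{h^{2}}{4}$)
$H{\left(-49 \right)} + I{\left(45,-46 \right)} = -21 - \left(\frac{43}{4} - \frac{45^{2}}{4}\right) = -21 + \left(- \frac{43}{4} + \frac{1}{4} \cdot 2025\right) = -21 + \left(- \frac{43}{4} + \frac{2025}{4}\right) = -21 + \frac{991}{2} = \frac{949}{2}$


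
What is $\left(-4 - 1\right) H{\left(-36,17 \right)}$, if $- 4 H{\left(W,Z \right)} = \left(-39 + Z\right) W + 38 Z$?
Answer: $\frac{3595}{2} \approx 1797.5$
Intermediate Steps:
$H{\left(W,Z \right)} = - \frac{19 Z}{2} - \frac{W \left(-39 + Z\right)}{4}$ ($H{\left(W,Z \right)} = - \frac{\left(-39 + Z\right) W + 38 Z}{4} = - \frac{W \left(-39 + Z\right) + 38 Z}{4} = - \frac{38 Z + W \left(-39 + Z\right)}{4} = - \frac{19 Z}{2} - \frac{W \left(-39 + Z\right)}{4}$)
$\left(-4 - 1\right) H{\left(-36,17 \right)} = \left(-4 - 1\right) \left(\left(- \frac{19}{2}\right) 17 + \frac{39}{4} \left(-36\right) - \left(-9\right) 17\right) = \left(-4 - 1\right) \left(- \frac{323}{2} - 351 + 153\right) = \left(-5\right) \left(- \frac{719}{2}\right) = \frac{3595}{2}$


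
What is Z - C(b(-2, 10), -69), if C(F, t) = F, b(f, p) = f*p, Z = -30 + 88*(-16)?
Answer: -1418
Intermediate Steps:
Z = -1438 (Z = -30 - 1408 = -1438)
Z - C(b(-2, 10), -69) = -1438 - (-2)*10 = -1438 - 1*(-20) = -1438 + 20 = -1418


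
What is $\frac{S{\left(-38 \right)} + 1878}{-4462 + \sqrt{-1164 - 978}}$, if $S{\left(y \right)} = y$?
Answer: $- \frac{4105040}{9955793} - \frac{2760 i \sqrt{238}}{9955793} \approx -0.41233 - 0.0042768 i$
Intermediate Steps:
$\frac{S{\left(-38 \right)} + 1878}{-4462 + \sqrt{-1164 - 978}} = \frac{-38 + 1878}{-4462 + \sqrt{-1164 - 978}} = \frac{1840}{-4462 + \sqrt{-2142}} = \frac{1840}{-4462 + 3 i \sqrt{238}}$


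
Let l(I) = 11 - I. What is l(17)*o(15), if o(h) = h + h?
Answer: -180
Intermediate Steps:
o(h) = 2*h
l(17)*o(15) = (11 - 1*17)*(2*15) = (11 - 17)*30 = -6*30 = -180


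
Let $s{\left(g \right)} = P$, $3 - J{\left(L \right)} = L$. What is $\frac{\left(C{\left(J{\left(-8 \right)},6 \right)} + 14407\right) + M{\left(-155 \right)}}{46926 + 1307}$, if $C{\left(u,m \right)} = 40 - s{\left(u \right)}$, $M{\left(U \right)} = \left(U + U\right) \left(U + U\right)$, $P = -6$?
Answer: $\frac{110553}{48233} \approx 2.2921$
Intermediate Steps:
$J{\left(L \right)} = 3 - L$
$M{\left(U \right)} = 4 U^{2}$ ($M{\left(U \right)} = 2 U 2 U = 4 U^{2}$)
$s{\left(g \right)} = -6$
$C{\left(u,m \right)} = 46$ ($C{\left(u,m \right)} = 40 - -6 = 40 + 6 = 46$)
$\frac{\left(C{\left(J{\left(-8 \right)},6 \right)} + 14407\right) + M{\left(-155 \right)}}{46926 + 1307} = \frac{\left(46 + 14407\right) + 4 \left(-155\right)^{2}}{46926 + 1307} = \frac{14453 + 4 \cdot 24025}{48233} = \left(14453 + 96100\right) \frac{1}{48233} = 110553 \cdot \frac{1}{48233} = \frac{110553}{48233}$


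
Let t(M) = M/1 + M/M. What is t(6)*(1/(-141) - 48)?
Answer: -47383/141 ≈ -336.05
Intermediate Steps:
t(M) = 1 + M (t(M) = M*1 + 1 = M + 1 = 1 + M)
t(6)*(1/(-141) - 48) = (1 + 6)*(1/(-141) - 48) = 7*(-1/141 - 48) = 7*(-6769/141) = -47383/141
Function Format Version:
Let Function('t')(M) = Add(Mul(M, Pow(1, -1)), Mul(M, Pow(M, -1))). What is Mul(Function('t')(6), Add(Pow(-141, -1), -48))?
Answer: Rational(-47383, 141) ≈ -336.05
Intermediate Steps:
Function('t')(M) = Add(1, M) (Function('t')(M) = Add(Mul(M, 1), 1) = Add(M, 1) = Add(1, M))
Mul(Function('t')(6), Add(Pow(-141, -1), -48)) = Mul(Add(1, 6), Add(Pow(-141, -1), -48)) = Mul(7, Add(Rational(-1, 141), -48)) = Mul(7, Rational(-6769, 141)) = Rational(-47383, 141)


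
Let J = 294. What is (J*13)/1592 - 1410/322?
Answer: -253509/128156 ≈ -1.9781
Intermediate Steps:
(J*13)/1592 - 1410/322 = (294*13)/1592 - 1410/322 = 3822*(1/1592) - 1410*1/322 = 1911/796 - 705/161 = -253509/128156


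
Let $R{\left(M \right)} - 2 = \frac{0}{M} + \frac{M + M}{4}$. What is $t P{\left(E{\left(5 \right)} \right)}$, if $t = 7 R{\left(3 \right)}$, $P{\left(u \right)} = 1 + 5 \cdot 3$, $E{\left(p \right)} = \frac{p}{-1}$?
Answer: $392$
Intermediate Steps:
$R{\left(M \right)} = 2 + \frac{M}{2}$ ($R{\left(M \right)} = 2 + \left(\frac{0}{M} + \frac{M + M}{4}\right) = 2 + \left(0 + 2 M \frac{1}{4}\right) = 2 + \left(0 + \frac{M}{2}\right) = 2 + \frac{M}{2}$)
$E{\left(p \right)} = - p$ ($E{\left(p \right)} = p \left(-1\right) = - p$)
$P{\left(u \right)} = 16$ ($P{\left(u \right)} = 1 + 15 = 16$)
$t = \frac{49}{2}$ ($t = 7 \left(2 + \frac{1}{2} \cdot 3\right) = 7 \left(2 + \frac{3}{2}\right) = 7 \cdot \frac{7}{2} = \frac{49}{2} \approx 24.5$)
$t P{\left(E{\left(5 \right)} \right)} = \frac{49}{2} \cdot 16 = 392$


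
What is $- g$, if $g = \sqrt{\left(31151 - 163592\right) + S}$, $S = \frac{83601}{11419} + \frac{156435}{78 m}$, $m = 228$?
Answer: $- \frac{i \sqrt{420218277784408662}}{1781364} \approx - 363.9 i$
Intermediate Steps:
$S = \frac{57422657}{3562728}$ ($S = \frac{83601}{11419} + \frac{156435}{78 \cdot 228} = 83601 \cdot \frac{1}{11419} + \frac{156435}{17784} = \frac{83601}{11419} + 156435 \cdot \frac{1}{17784} = \frac{83601}{11419} + \frac{52145}{5928} = \frac{57422657}{3562728} \approx 16.118$)
$g = \frac{i \sqrt{420218277784408662}}{1781364}$ ($g = \sqrt{\left(31151 - 163592\right) + \frac{57422657}{3562728}} = \sqrt{-132441 + \frac{57422657}{3562728}} = \sqrt{- \frac{471793836391}{3562728}} = \frac{i \sqrt{420218277784408662}}{1781364} \approx 363.9 i$)
$- g = - \frac{i \sqrt{420218277784408662}}{1781364}$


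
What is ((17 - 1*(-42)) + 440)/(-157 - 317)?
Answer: -499/474 ≈ -1.0527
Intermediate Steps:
((17 - 1*(-42)) + 440)/(-157 - 317) = ((17 + 42) + 440)/(-474) = (59 + 440)*(-1/474) = 499*(-1/474) = -499/474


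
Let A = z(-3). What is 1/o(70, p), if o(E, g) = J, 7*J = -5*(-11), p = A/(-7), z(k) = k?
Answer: 7/55 ≈ 0.12727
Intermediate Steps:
A = -3
p = 3/7 (p = -3/(-7) = -3*(-⅐) = 3/7 ≈ 0.42857)
J = 55/7 (J = (-5*(-11))/7 = (⅐)*55 = 55/7 ≈ 7.8571)
o(E, g) = 55/7
1/o(70, p) = 1/(55/7) = 7/55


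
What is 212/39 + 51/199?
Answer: 44177/7761 ≈ 5.6922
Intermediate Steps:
212/39 + 51/199 = 44177/7761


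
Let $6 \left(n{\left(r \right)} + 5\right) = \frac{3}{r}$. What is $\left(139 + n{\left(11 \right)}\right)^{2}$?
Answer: $\frac{8696601}{484} \approx 17968.0$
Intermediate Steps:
$n{\left(r \right)} = -5 + \frac{1}{2 r}$ ($n{\left(r \right)} = -5 + \frac{3 \frac{1}{r}}{6} = -5 + \frac{1}{2 r}$)
$\left(139 + n{\left(11 \right)}\right)^{2} = \left(139 - \left(5 - \frac{1}{2 \cdot 11}\right)\right)^{2} = \left(139 + \left(-5 + \frac{1}{2} \cdot \frac{1}{11}\right)\right)^{2} = \left(139 + \left(-5 + \frac{1}{22}\right)\right)^{2} = \left(139 - \frac{109}{22}\right)^{2} = \left(\frac{2949}{22}\right)^{2} = \frac{8696601}{484}$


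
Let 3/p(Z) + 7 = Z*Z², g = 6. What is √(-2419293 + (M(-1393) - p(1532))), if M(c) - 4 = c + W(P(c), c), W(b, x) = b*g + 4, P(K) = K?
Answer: I*√31404113729947325719559639/3595640761 ≈ 1558.5*I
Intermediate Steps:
W(b, x) = 4 + 6*b (W(b, x) = b*6 + 4 = 6*b + 4 = 4 + 6*b)
p(Z) = 3/(-7 + Z³) (p(Z) = 3/(-7 + Z*Z²) = 3/(-7 + Z³))
M(c) = 8 + 7*c (M(c) = 4 + (c + (4 + 6*c)) = 4 + (4 + 7*c) = 8 + 7*c)
√(-2419293 + (M(-1393) - p(1532))) = √(-2419293 + ((8 + 7*(-1393)) - 3/(-7 + 1532³))) = √(-2419293 + ((8 - 9751) - 3/(-7 + 3595640768))) = √(-2419293 + (-9743 - 3/3595640761)) = √(-2419293 - 35032327934426/3595640761) = √(-8733940851536399/3595640761) = I*√31404113729947325719559639/3595640761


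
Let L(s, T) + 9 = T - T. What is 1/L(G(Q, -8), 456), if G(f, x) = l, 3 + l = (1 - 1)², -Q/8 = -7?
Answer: -⅑ ≈ -0.11111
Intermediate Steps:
Q = 56 (Q = -8*(-7) = 56)
l = -3 (l = -3 + (1 - 1)² = -3 + 0² = -3 + 0 = -3)
G(f, x) = -3
L(s, T) = -9 (L(s, T) = -9 + (T - T) = -9 + 0 = -9)
1/L(G(Q, -8), 456) = 1/(-9) = -⅑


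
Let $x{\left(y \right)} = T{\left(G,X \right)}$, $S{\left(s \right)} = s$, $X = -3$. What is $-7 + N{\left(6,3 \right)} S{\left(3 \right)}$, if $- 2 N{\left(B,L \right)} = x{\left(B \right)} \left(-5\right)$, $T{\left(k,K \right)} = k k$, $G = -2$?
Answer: $23$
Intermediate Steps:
$T{\left(k,K \right)} = k^{2}$
$x{\left(y \right)} = 4$ ($x{\left(y \right)} = \left(-2\right)^{2} = 4$)
$N{\left(B,L \right)} = 10$ ($N{\left(B,L \right)} = - \frac{4 \left(-5\right)}{2} = \left(- \frac{1}{2}\right) \left(-20\right) = 10$)
$-7 + N{\left(6,3 \right)} S{\left(3 \right)} = -7 + 10 \cdot 3 = -7 + 30 = 23$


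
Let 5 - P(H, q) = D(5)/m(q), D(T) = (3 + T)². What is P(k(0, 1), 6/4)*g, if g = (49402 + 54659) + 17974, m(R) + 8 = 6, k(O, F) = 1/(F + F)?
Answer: 4515295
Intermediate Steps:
k(O, F) = 1/(2*F)
m(R) = -2 (m(R) = -8 + 6 = -2)
g = 122035 (g = 104061 + 17974 = 122035)
P(H, q) = 37 (P(H, q) = 5 - (3 + 5)²/(-2) = 5 - 8²*(-1)/2 = 5 - 64*(-1)/2 = 5 - 1*(-32) = 5 + 32 = 37)
P(k(0, 1), 6/4)*g = 37*122035 = 4515295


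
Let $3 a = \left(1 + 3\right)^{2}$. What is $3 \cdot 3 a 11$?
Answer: $528$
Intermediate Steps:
$a = \frac{16}{3}$ ($a = \frac{\left(1 + 3\right)^{2}}{3} = \frac{4^{2}}{3} = \frac{1}{3} \cdot 16 = \frac{16}{3} \approx 5.3333$)
$3 \cdot 3 a 11 = 3 \cdot 3 \cdot \frac{16}{3} \cdot 11 = 9 \cdot \frac{16}{3} \cdot 11 = 48 \cdot 11 = 528$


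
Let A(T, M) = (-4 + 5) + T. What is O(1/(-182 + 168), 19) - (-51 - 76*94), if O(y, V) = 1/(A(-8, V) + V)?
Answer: 86341/12 ≈ 7195.1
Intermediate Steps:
A(T, M) = 1 + T
O(y, V) = 1/(-7 + V) (O(y, V) = 1/((1 - 8) + V) = 1/(-7 + V))
O(1/(-182 + 168), 19) - (-51 - 76*94) = 1/(-7 + 19) - (-51 - 76*94) = 1/12 - (-51 - 7144) = 1/12 - 1*(-7195) = 1/12 + 7195 = 86341/12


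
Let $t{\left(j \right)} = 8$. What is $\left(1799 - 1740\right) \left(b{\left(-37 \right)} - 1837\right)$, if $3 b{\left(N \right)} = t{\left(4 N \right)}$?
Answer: $- \frac{324677}{3} \approx -1.0823 \cdot 10^{5}$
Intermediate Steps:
$b{\left(N \right)} = \frac{8}{3}$ ($b{\left(N \right)} = \frac{1}{3} \cdot 8 = \frac{8}{3}$)
$\left(1799 - 1740\right) \left(b{\left(-37 \right)} - 1837\right) = \left(1799 - 1740\right) \left(\frac{8}{3} - 1837\right) = \left(1799 + \left(-2400 + 660\right)\right) \left(- \frac{5503}{3}\right) = \left(1799 - 1740\right) \left(- \frac{5503}{3}\right) = 59 \left(- \frac{5503}{3}\right) = - \frac{324677}{3}$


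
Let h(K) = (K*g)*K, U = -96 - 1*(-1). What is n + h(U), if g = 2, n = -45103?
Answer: -27053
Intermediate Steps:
U = -95 (U = -96 + 1 = -95)
h(K) = 2*K**2 (h(K) = (K*2)*K = (2*K)*K = 2*K**2)
n + h(U) = -45103 + 2*(-95)**2 = -45103 + 2*9025 = -45103 + 18050 = -27053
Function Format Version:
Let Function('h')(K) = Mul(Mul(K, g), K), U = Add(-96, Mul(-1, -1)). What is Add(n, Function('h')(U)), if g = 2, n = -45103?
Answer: -27053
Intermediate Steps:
U = -95 (U = Add(-96, 1) = -95)
Function('h')(K) = Mul(2, Pow(K, 2)) (Function('h')(K) = Mul(Mul(K, 2), K) = Mul(Mul(2, K), K) = Mul(2, Pow(K, 2)))
Add(n, Function('h')(U)) = Add(-45103, Mul(2, Pow(-95, 2))) = Add(-45103, Mul(2, 9025)) = Add(-45103, 18050) = -27053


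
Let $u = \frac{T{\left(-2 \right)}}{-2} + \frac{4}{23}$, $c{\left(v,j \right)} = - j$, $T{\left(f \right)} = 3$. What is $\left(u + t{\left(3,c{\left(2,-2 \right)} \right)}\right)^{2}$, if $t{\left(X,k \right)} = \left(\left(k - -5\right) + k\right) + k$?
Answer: $\frac{198025}{2116} \approx 93.585$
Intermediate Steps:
$u = - \frac{61}{46}$ ($u = \frac{3}{-2} + \frac{4}{23} = 3 \left(- \frac{1}{2}\right) + 4 \cdot \frac{1}{23} = - \frac{3}{2} + \frac{4}{23} = - \frac{61}{46} \approx -1.3261$)
$t{\left(X,k \right)} = 5 + 3 k$ ($t{\left(X,k \right)} = \left(\left(k + 5\right) + k\right) + k = \left(\left(5 + k\right) + k\right) + k = \left(5 + 2 k\right) + k = 5 + 3 k$)
$\left(u + t{\left(3,c{\left(2,-2 \right)} \right)}\right)^{2} = \left(- \frac{61}{46} + \left(5 + 3 \left(\left(-1\right) \left(-2\right)\right)\right)\right)^{2} = \left(- \frac{61}{46} + \left(5 + 3 \cdot 2\right)\right)^{2} = \left(- \frac{61}{46} + \left(5 + 6\right)\right)^{2} = \left(- \frac{61}{46} + 11\right)^{2} = \left(\frac{445}{46}\right)^{2} = \frac{198025}{2116}$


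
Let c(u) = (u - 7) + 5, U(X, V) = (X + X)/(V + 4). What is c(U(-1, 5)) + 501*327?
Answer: 1474423/9 ≈ 1.6382e+5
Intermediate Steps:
U(X, V) = 2*X/(4 + V) (U(X, V) = (2*X)/(4 + V) = 2*X/(4 + V))
c(u) = -2 + u (c(u) = (-7 + u) + 5 = -2 + u)
c(U(-1, 5)) + 501*327 = (-2 + 2*(-1)/(4 + 5)) + 501*327 = (-2 + 2*(-1)/9) + 163827 = (-2 + 2*(-1)*(⅑)) + 163827 = (-2 - 2/9) + 163827 = -20/9 + 163827 = 1474423/9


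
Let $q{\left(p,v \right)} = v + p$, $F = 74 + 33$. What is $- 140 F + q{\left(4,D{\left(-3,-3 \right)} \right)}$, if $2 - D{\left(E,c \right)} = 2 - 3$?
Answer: $-14973$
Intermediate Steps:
$D{\left(E,c \right)} = 3$ ($D{\left(E,c \right)} = 2 - \left(2 - 3\right) = 2 - -1 = 2 + 1 = 3$)
$F = 107$
$q{\left(p,v \right)} = p + v$
$- 140 F + q{\left(4,D{\left(-3,-3 \right)} \right)} = \left(-140\right) 107 + \left(4 + 3\right) = -14980 + 7 = -14973$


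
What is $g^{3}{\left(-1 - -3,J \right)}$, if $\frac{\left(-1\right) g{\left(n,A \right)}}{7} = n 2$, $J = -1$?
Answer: $-21952$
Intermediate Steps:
$g{\left(n,A \right)} = - 14 n$ ($g{\left(n,A \right)} = - 7 n 2 = - 7 \cdot 2 n = - 14 n$)
$g^{3}{\left(-1 - -3,J \right)} = \left(- 14 \left(-1 - -3\right)\right)^{3} = \left(- 14 \left(-1 + 3\right)\right)^{3} = \left(\left(-14\right) 2\right)^{3} = \left(-28\right)^{3} = -21952$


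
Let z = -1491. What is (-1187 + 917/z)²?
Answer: 63989773444/45369 ≈ 1.4104e+6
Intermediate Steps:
(-1187 + 917/z)² = (-1187 + 917/(-1491))² = (-1187 + 917*(-1/1491))² = (-1187 - 131/213)² = (-252962/213)² = 63989773444/45369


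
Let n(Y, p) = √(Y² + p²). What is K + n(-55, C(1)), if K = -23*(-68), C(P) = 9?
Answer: 1564 + √3106 ≈ 1619.7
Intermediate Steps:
K = 1564
K + n(-55, C(1)) = 1564 + √((-55)² + 9²) = 1564 + √(3025 + 81) = 1564 + √3106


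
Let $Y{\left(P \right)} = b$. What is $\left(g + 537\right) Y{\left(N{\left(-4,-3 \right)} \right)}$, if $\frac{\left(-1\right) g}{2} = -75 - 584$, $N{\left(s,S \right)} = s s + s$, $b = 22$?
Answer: $40810$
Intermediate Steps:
$N{\left(s,S \right)} = s + s^{2}$ ($N{\left(s,S \right)} = s^{2} + s = s + s^{2}$)
$Y{\left(P \right)} = 22$
$g = 1318$ ($g = - 2 \left(-75 - 584\right) = \left(-2\right) \left(-659\right) = 1318$)
$\left(g + 537\right) Y{\left(N{\left(-4,-3 \right)} \right)} = \left(1318 + 537\right) 22 = 1855 \cdot 22 = 40810$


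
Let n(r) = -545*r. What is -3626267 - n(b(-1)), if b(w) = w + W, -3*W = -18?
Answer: -3623542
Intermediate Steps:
W = 6 (W = -⅓*(-18) = 6)
b(w) = 6 + w (b(w) = w + 6 = 6 + w)
-3626267 - n(b(-1)) = -3626267 - (-545)*(6 - 1) = -3626267 - (-545)*5 = -3626267 - 1*(-2725) = -3626267 + 2725 = -3623542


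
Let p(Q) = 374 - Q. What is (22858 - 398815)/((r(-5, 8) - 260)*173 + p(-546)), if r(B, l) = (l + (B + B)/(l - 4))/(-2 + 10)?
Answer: 6015312/703057 ≈ 8.5559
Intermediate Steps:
r(B, l) = l/8 + B/(4*(-4 + l)) (r(B, l) = (l + (2*B)/(-4 + l))/8 = (l + 2*B/(-4 + l))*(1/8) = l/8 + B/(4*(-4 + l)))
(22858 - 398815)/((r(-5, 8) - 260)*173 + p(-546)) = (22858 - 398815)/(((8**2 - 4*8 + 2*(-5))/(8*(-4 + 8)) - 260)*173 + (374 - 1*(-546))) = -375957/(((1/8)*(64 - 32 - 10)/4 - 260)*173 + (374 + 546)) = -375957/(((1/8)*(1/4)*22 - 260)*173 + 920) = -375957/((11/16 - 260)*173 + 920) = -375957/(-4149/16*173 + 920) = -375957/(-717777/16 + 920) = -375957/(-703057/16) = -375957*(-16/703057) = 6015312/703057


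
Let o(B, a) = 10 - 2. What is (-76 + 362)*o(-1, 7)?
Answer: 2288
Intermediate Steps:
o(B, a) = 8
(-76 + 362)*o(-1, 7) = (-76 + 362)*8 = 286*8 = 2288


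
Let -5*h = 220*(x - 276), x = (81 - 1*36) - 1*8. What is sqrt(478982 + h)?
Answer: sqrt(489498) ≈ 699.64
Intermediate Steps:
x = 37 (x = (81 - 36) - 8 = 45 - 8 = 37)
h = 10516 (h = -44*(37 - 276) = -44*(-239) = -1/5*(-52580) = 10516)
sqrt(478982 + h) = sqrt(478982 + 10516) = sqrt(489498)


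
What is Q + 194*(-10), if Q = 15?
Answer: -1925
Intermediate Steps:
Q + 194*(-10) = 15 + 194*(-10) = 15 - 1940 = -1925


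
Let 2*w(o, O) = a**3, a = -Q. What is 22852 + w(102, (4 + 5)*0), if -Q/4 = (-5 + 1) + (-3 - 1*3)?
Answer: -9148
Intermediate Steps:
Q = 40 (Q = -4*((-5 + 1) + (-3 - 1*3)) = -4*(-4 + (-3 - 3)) = -4*(-4 - 6) = -4*(-10) = 40)
a = -40 (a = -1*40 = -40)
w(o, O) = -32000 (w(o, O) = (1/2)*(-40)**3 = (1/2)*(-64000) = -32000)
22852 + w(102, (4 + 5)*0) = 22852 - 32000 = -9148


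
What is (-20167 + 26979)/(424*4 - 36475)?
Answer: -6812/34779 ≈ -0.19587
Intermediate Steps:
(-20167 + 26979)/(424*4 - 36475) = 6812/(1696 - 36475) = 6812/(-34779) = 6812*(-1/34779) = -6812/34779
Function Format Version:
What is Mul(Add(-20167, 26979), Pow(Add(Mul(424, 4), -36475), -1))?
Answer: Rational(-6812, 34779) ≈ -0.19587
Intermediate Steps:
Mul(Add(-20167, 26979), Pow(Add(Mul(424, 4), -36475), -1)) = Mul(6812, Pow(Add(1696, -36475), -1)) = Mul(6812, Pow(-34779, -1)) = Mul(6812, Rational(-1, 34779)) = Rational(-6812, 34779)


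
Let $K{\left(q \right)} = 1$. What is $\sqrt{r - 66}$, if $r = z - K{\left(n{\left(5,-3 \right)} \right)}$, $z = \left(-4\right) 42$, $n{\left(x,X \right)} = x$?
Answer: $i \sqrt{235} \approx 15.33 i$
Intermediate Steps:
$z = -168$
$r = -169$ ($r = -168 - 1 = -169$)
$\sqrt{r - 66} = \sqrt{-169 - 66} = \sqrt{-235} = i \sqrt{235}$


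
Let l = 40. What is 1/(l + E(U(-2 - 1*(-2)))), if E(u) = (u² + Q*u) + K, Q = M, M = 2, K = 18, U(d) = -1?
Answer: 1/57 ≈ 0.017544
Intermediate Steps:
Q = 2
E(u) = 18 + u² + 2*u (E(u) = (u² + 2*u) + 18 = 18 + u² + 2*u)
1/(l + E(U(-2 - 1*(-2)))) = 1/(40 + (18 + (-1)² + 2*(-1))) = 1/(40 + (18 + 1 - 2)) = 1/(40 + 17) = 1/57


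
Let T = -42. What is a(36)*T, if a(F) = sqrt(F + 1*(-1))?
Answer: -42*sqrt(35) ≈ -248.48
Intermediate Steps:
a(F) = sqrt(-1 + F) (a(F) = sqrt(F - 1) = sqrt(-1 + F))
a(36)*T = sqrt(-1 + 36)*(-42) = sqrt(35)*(-42) = -42*sqrt(35)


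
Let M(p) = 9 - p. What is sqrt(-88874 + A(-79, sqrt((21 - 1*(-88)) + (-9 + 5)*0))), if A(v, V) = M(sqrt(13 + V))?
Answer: sqrt(-88865 - sqrt(13 + sqrt(109))) ≈ 298.11*I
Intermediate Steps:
A(v, V) = 9 - sqrt(13 + V)
sqrt(-88874 + A(-79, sqrt((21 - 1*(-88)) + (-9 + 5)*0))) = sqrt(-88874 + (9 - sqrt(13 + sqrt((21 - 1*(-88)) + (-9 + 5)*0)))) = sqrt(-88874 + (9 - sqrt(13 + sqrt((21 + 88) - 4*0)))) = sqrt(-88874 + (9 - sqrt(13 + sqrt(109 + 0)))) = sqrt(-88874 + (9 - sqrt(13 + sqrt(109)))) = sqrt(-88865 - sqrt(13 + sqrt(109)))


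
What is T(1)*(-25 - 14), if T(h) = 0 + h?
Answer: -39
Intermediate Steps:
T(h) = h
T(1)*(-25 - 14) = 1*(-25 - 14) = 1*(-39) = -39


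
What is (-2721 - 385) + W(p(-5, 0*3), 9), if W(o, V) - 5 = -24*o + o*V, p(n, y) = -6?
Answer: -3011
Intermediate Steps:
W(o, V) = 5 - 24*o + V*o (W(o, V) = 5 + (-24*o + o*V) = 5 + (-24*o + V*o) = 5 - 24*o + V*o)
(-2721 - 385) + W(p(-5, 0*3), 9) = (-2721 - 385) + (5 - 24*(-6) + 9*(-6)) = -3106 + (5 + 144 - 54) = -3106 + 95 = -3011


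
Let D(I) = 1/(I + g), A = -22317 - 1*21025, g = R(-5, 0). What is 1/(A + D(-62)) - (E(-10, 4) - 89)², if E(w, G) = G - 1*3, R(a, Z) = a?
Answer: -22487917827/2903915 ≈ -7744.0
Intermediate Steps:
g = -5
E(w, G) = -3 + G (E(w, G) = G - 3 = -3 + G)
A = -43342 (A = -22317 - 21025 = -43342)
D(I) = 1/(-5 + I) (D(I) = 1/(I - 5) = 1/(-5 + I))
1/(A + D(-62)) - (E(-10, 4) - 89)² = 1/(-43342 + 1/(-5 - 62)) - ((-3 + 4) - 89)² = 1/(-43342 + 1/(-67)) - (1 - 89)² = 1/(-43342 - 1/67) - 1*(-88)² = 1/(-2903915/67) - 1*7744 = -67/2903915 - 7744 = -22487917827/2903915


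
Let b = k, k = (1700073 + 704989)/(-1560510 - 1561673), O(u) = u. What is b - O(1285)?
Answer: -4014410217/3122183 ≈ -1285.8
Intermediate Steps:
k = -2405062/3122183 (k = 2405062/(-3122183) = 2405062*(-1/3122183) = -2405062/3122183 ≈ -0.77031)
b = -2405062/3122183 ≈ -0.77031
b - O(1285) = -2405062/3122183 - 1*1285 = -2405062/3122183 - 1285 = -4014410217/3122183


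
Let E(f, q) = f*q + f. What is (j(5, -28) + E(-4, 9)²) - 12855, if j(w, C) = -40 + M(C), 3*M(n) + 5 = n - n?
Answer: -33890/3 ≈ -11297.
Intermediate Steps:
M(n) = -5/3 (M(n) = -5/3 + (n - n)/3 = -5/3 + (⅓)*0 = -5/3 + 0 = -5/3)
E(f, q) = f + f*q
j(w, C) = -125/3 (j(w, C) = -40 - 5/3 = -125/3)
(j(5, -28) + E(-4, 9)²) - 12855 = (-125/3 + (-4*(1 + 9))²) - 12855 = (-125/3 + (-4*10)²) - 12855 = (-125/3 + (-40)²) - 12855 = (-125/3 + 1600) - 12855 = 4675/3 - 12855 = -33890/3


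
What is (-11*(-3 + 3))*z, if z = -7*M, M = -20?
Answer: 0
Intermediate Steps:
z = 140 (z = -7*(-20) = 140)
(-11*(-3 + 3))*z = -11*(-3 + 3)*140 = -11*0*140 = 0*140 = 0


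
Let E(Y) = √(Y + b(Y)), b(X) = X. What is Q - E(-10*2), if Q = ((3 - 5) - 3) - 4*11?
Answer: -49 - 2*I*√10 ≈ -49.0 - 6.3246*I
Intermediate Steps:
Q = -49 (Q = (-2 - 3) - 44 = -5 - 44 = -49)
E(Y) = √2*√Y (E(Y) = √(Y + Y) = √(2*Y) = √2*√Y)
Q - E(-10*2) = -49 - √2*√(-10*2) = -49 - √2*√(-20) = -49 - √2*2*I*√5 = -49 - 2*I*√10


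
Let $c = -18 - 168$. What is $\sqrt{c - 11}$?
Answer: $i \sqrt{197} \approx 14.036 i$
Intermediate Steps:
$c = -186$
$\sqrt{c - 11} = \sqrt{-186 - 11} = \sqrt{-197} = i \sqrt{197}$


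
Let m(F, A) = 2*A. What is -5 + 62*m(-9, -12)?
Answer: -1493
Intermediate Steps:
-5 + 62*m(-9, -12) = -5 + 62*(2*(-12)) = -5 + 62*(-24) = -5 - 1488 = -1493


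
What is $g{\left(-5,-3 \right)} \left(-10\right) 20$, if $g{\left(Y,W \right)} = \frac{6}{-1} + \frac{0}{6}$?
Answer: $1200$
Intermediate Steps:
$g{\left(Y,W \right)} = -6$ ($g{\left(Y,W \right)} = 6 \left(-1\right) + 0 \cdot \frac{1}{6} = -6 + 0 = -6$)
$g{\left(-5,-3 \right)} \left(-10\right) 20 = \left(-6\right) \left(-10\right) 20 = 60 \cdot 20 = 1200$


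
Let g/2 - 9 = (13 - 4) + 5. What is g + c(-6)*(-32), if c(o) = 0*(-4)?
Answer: 46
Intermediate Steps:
g = 46 (g = 18 + 2*((13 - 4) + 5) = 18 + 2*(9 + 5) = 18 + 2*14 = 18 + 28 = 46)
c(o) = 0
g + c(-6)*(-32) = 46 + 0*(-32) = 46 + 0 = 46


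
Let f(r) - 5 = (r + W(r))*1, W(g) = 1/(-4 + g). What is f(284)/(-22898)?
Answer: -80921/6411440 ≈ -0.012621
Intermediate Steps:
f(r) = 5 + r + 1/(-4 + r) (f(r) = 5 + (r + 1/(-4 + r))*1 = 5 + (r + 1/(-4 + r)) = 5 + r + 1/(-4 + r))
f(284)/(-22898) = ((-19 + 284 + 284²)/(-4 + 284))/(-22898) = ((-19 + 284 + 80656)/280)*(-1/22898) = ((1/280)*80921)*(-1/22898) = (80921/280)*(-1/22898) = -80921/6411440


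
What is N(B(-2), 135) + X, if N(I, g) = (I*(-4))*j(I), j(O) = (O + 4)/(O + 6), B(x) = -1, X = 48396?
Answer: 241992/5 ≈ 48398.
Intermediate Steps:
j(O) = (4 + O)/(6 + O)
N(I, g) = -4*I*(4 + I)/(6 + I) (N(I, g) = (I*(-4))*((4 + I)/(6 + I)) = (-4*I)*((4 + I)/(6 + I)) = -4*I*(4 + I)/(6 + I))
N(B(-2), 135) + X = -4*(-1)*(4 - 1)/(6 - 1) + 48396 = -4*(-1)*3/5 + 48396 = -4*(-1)*⅕*3 + 48396 = 12/5 + 48396 = 241992/5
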